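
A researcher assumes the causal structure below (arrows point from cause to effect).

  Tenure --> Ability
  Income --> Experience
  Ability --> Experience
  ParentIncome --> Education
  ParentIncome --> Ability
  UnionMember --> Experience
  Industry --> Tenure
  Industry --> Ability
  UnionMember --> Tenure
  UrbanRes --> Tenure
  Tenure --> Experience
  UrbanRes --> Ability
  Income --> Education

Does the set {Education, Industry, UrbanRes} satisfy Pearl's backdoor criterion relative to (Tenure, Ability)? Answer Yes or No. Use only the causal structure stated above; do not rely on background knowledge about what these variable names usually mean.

Yes

Backdoor paths from Tenure to Ability (paths whose first edge points into Tenure):
  P1: Tenure <- UrbanRes -> Ability
  P2: Tenure <- Industry -> Ability
  P3: Tenure <- UnionMember -> Experience <- Income -> Education <- ParentIncome -> Ability
  P4: Tenure <- UnionMember -> Experience <- Ability
Condition 1 (no descendant of Tenure in the set): holds — descendants of Tenure are {Ability, Experience}; none are in {Education, Industry, UrbanRes}.
Condition 2 (every backdoor path blocked by {Education, Industry, UrbanRes}):
  P1: blocked at fork node UrbanRes ∈ conditioning set.
  P2: blocked at fork node Industry ∈ conditioning set.
  P3: blocked at collider Experience (neither it nor any descendant is in the conditioning set).
  P4: blocked at collider Experience (neither it nor any descendant is in the conditioning set).
{Education, Industry, UrbanRes} satisfies the backdoor criterion.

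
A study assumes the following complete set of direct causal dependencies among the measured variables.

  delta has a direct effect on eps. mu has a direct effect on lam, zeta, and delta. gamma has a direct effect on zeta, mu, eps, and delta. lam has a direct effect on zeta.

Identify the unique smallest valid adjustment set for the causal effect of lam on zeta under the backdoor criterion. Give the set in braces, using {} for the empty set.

Variables eligible for adjustment (non-descendants of lam, excluding lam and zeta): {delta, eps, gamma, mu}.
Backdoor paths from lam to zeta:
  P1: lam <- mu <- gamma -> zeta
  P2: lam <- mu -> zeta
  P3: lam <- mu -> delta <- gamma -> zeta
  P4: lam <- mu -> delta -> eps <- gamma -> zeta
The empty set is not sufficient: P1 (lam <- mu <- gamma -> zeta) has no collider blocking it and no conditioned non-collider, so it is open.
Try {mu}:
  P1: blocked at chain node mu ∈ conditioning set.
  P2: blocked at fork node mu ∈ conditioning set.
  P3: blocked at fork node mu ∈ conditioning set.
  P4: blocked at fork node mu ∈ conditioning set.
{mu} contains no descendant of lam and blocks every backdoor path.
No other singleton works — e.g. {gamma} leaves P2 open — so {mu} is the unique smallest valid adjustment set.

{mu}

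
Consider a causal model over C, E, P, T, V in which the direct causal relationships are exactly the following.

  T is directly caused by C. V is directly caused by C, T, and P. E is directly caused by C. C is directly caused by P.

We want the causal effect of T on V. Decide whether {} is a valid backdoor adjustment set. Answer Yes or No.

No

Backdoor paths from T to V (paths whose first edge points into T):
  P1: T <- C <- P -> V
  P2: T <- C -> V
Condition 1 (no descendant of T in the set): holds — descendants of T are {V}; none are in {}.
Condition 2 (every backdoor path blocked by {}):
  P1: open — no interior node is in the conditioning set.
  P2: open — no interior node is in the conditioning set.
{} does not satisfy the backdoor criterion.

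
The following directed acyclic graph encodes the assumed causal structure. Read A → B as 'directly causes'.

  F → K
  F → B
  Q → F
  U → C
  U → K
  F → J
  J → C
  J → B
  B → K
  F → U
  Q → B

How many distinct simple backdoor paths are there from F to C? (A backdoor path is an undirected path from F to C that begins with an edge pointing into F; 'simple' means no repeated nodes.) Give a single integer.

A backdoor path from F to C is any simple undirected path whose first edge points into F (i.e. leaves F via a parent).
Parents of F: {Q}.
Enumerating:
  P1: F <- Q -> B <- J -> C
  P2: F <- Q -> B -> K <- U -> C
That exhausts the simple backdoor paths. Count: 2.

2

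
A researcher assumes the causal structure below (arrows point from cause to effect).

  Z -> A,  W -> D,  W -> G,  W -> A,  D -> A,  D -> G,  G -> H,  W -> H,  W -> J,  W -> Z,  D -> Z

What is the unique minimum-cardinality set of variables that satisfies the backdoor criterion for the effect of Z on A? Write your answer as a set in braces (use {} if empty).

{D, W}

Variables eligible for adjustment (non-descendants of Z, excluding Z and A): {D, G, H, J, W}.
Backdoor paths from Z to A:
  P1: Z <- W -> D -> A
  P2: Z <- W -> G <- D -> A
  P3: Z <- W -> A
  P4: Z <- W -> H <- G <- D -> A
  P5: Z <- D <- W -> A
  P6: Z <- D -> G <- W -> A
  P7: Z <- D -> G -> H <- W -> A
  P8: Z <- D -> A
The empty set is not sufficient: P1 (Z <- W -> D -> A) has no collider blocking it and no conditioned non-collider, so it is open.
Try {D, W}:
  P1: blocked at fork node W ∈ conditioning set.
  P2: blocked at fork node W ∈ conditioning set.
  P3: blocked at fork node W ∈ conditioning set.
  P4: blocked at fork node W ∈ conditioning set.
  P5: blocked at chain node D ∈ conditioning set.
  P6: blocked at fork node D ∈ conditioning set.
  P7: blocked at fork node D ∈ conditioning set.
  P8: blocked at fork node D ∈ conditioning set.
{D, W} contains no descendant of Z and blocks every backdoor path.
Every element of {D, W} is needed (dropping D leaves P8 open; dropping W leaves P3 open), so no proper subset is valid.
Among all size-2 subsets of the eligible variables, only {D, W} blocks every backdoor path, so it is the unique smallest valid adjustment set.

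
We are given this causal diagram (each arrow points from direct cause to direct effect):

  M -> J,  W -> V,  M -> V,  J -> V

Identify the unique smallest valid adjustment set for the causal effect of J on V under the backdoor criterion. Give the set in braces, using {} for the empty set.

Variables eligible for adjustment (non-descendants of J, excluding J and V): {M, W}.
Backdoor paths from J to V:
  P1: J <- M -> V
The empty set is not sufficient: P1 (J <- M -> V) has no collider blocking it and no conditioned non-collider, so it is open.
Try {M}:
  P1: blocked at fork node M ∈ conditioning set.
{M} contains no descendant of J and blocks every backdoor path.
No other singleton works — e.g. {W} leaves P1 open — so {M} is the unique smallest valid adjustment set.

{M}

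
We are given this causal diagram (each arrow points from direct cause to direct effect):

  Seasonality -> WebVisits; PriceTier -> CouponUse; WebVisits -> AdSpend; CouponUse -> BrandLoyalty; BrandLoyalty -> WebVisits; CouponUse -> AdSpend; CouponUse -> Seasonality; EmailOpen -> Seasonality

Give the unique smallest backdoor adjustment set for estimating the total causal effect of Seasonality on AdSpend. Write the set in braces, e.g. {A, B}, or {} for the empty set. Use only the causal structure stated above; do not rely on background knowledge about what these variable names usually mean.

{CouponUse}

Variables eligible for adjustment (non-descendants of Seasonality, excluding Seasonality and AdSpend): {BrandLoyalty, CouponUse, EmailOpen, PriceTier}.
Backdoor paths from Seasonality to AdSpend:
  P1: Seasonality <- CouponUse -> BrandLoyalty -> WebVisits -> AdSpend
  P2: Seasonality <- CouponUse -> AdSpend
The empty set is not sufficient: P1 (Seasonality <- CouponUse -> BrandLoyalty -> WebVisits -> AdSpend) has no collider blocking it and no conditioned non-collider, so it is open.
Try {CouponUse}:
  P1: blocked at fork node CouponUse ∈ conditioning set.
  P2: blocked at fork node CouponUse ∈ conditioning set.
{CouponUse} contains no descendant of Seasonality and blocks every backdoor path.
No other singleton works — e.g. {PriceTier} leaves P1 open — so {CouponUse} is the unique smallest valid adjustment set.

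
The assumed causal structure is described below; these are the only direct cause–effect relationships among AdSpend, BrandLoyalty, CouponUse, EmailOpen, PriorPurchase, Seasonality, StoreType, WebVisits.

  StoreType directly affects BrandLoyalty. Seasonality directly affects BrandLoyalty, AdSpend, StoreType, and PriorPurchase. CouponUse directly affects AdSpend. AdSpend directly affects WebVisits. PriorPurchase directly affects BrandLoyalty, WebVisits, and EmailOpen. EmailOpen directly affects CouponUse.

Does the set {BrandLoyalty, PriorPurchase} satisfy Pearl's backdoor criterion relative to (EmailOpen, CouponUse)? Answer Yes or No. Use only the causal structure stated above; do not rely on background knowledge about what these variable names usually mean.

Yes

Backdoor paths from EmailOpen to CouponUse (paths whose first edge points into EmailOpen):
  P1: EmailOpen <- PriorPurchase <- Seasonality -> AdSpend <- CouponUse
  P2: EmailOpen <- PriorPurchase -> BrandLoyalty <- Seasonality -> AdSpend <- CouponUse
  P3: EmailOpen <- PriorPurchase -> BrandLoyalty <- StoreType <- Seasonality -> AdSpend <- CouponUse
  P4: EmailOpen <- PriorPurchase -> WebVisits <- AdSpend <- CouponUse
Condition 1 (no descendant of EmailOpen in the set): holds — descendants of EmailOpen are {AdSpend, CouponUse, WebVisits}; none are in {BrandLoyalty, PriorPurchase}.
Condition 2 (every backdoor path blocked by {BrandLoyalty, PriorPurchase}):
  P1: blocked at chain node PriorPurchase ∈ conditioning set.
  P2: blocked at fork node PriorPurchase ∈ conditioning set.
  P3: blocked at fork node PriorPurchase ∈ conditioning set.
  P4: blocked at fork node PriorPurchase ∈ conditioning set.
{BrandLoyalty, PriorPurchase} satisfies the backdoor criterion.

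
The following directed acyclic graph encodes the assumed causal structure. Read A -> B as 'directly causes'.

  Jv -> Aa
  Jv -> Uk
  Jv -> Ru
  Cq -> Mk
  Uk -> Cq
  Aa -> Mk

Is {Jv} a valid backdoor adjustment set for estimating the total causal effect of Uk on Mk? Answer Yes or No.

Backdoor paths from Uk to Mk (paths whose first edge points into Uk):
  P1: Uk <- Jv -> Aa -> Mk
Condition 1 (no descendant of Uk in the set): holds — descendants of Uk are {Cq, Mk}; none are in {Jv}.
Condition 2 (every backdoor path blocked by {Jv}):
  P1: blocked at fork node Jv ∈ conditioning set.
{Jv} satisfies the backdoor criterion.

Yes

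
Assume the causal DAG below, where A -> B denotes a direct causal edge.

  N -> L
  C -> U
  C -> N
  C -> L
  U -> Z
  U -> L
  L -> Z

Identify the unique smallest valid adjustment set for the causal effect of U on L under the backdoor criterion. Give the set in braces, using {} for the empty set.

Variables eligible for adjustment (non-descendants of U, excluding U and L): {C, N}.
Backdoor paths from U to L:
  P1: U <- C -> N -> L
  P2: U <- C -> L
The empty set is not sufficient: P1 (U <- C -> N -> L) has no collider blocking it and no conditioned non-collider, so it is open.
Try {C}:
  P1: blocked at fork node C ∈ conditioning set.
  P2: blocked at fork node C ∈ conditioning set.
{C} contains no descendant of U and blocks every backdoor path.
No other singleton works — e.g. {N} leaves P2 open — so {C} is the unique smallest valid adjustment set.

{C}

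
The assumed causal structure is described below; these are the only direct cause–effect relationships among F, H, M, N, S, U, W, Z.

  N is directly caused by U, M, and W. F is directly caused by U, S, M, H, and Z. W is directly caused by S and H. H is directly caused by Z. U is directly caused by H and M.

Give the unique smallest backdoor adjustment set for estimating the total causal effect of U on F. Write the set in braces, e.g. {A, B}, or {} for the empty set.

Variables eligible for adjustment (non-descendants of U, excluding U and F): {H, M, S, W, Z}.
Backdoor paths from U to F:
  P1: U <- H <- Z -> F
  P2: U <- H -> W <- S -> F
  P3: U <- H -> W -> N <- M -> F
  P4: U <- H -> F
  P5: U <- M -> F
  P6: U <- M -> N <- W <- H <- Z -> F
  P7: U <- M -> N <- W <- H -> F
  P8: U <- M -> N <- W <- S -> F
The empty set is not sufficient: P1 (U <- H <- Z -> F) has no collider blocking it and no conditioned non-collider, so it is open.
Try {H, M}:
  P1: blocked at chain node H ∈ conditioning set.
  P2: blocked at fork node H ∈ conditioning set.
  P3: blocked at fork node H ∈ conditioning set.
  P4: blocked at fork node H ∈ conditioning set.
  P5: blocked at fork node M ∈ conditioning set.
  P6: blocked at fork node M ∈ conditioning set.
  P7: blocked at fork node M ∈ conditioning set.
  P8: blocked at fork node M ∈ conditioning set.
{H, M} contains no descendant of U and blocks every backdoor path.
Every element of {H, M} is needed (dropping H leaves P1 open; dropping M leaves P5 open), so no proper subset is valid.
Among all size-2 subsets of the eligible variables, only {H, M} blocks every backdoor path, so it is the unique smallest valid adjustment set.

{H, M}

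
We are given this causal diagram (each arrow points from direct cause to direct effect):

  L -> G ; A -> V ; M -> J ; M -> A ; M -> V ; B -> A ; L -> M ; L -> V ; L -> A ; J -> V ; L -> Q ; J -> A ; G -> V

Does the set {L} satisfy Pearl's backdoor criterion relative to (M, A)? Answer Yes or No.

Backdoor paths from M to A (paths whose first edge points into M):
  P1: M <- L -> G -> V <- J -> A
  P2: M <- L -> G -> V <- A
  P3: M <- L -> A
  P4: M <- L -> V <- J -> A
  P5: M <- L -> V <- A
Condition 1 (no descendant of M in the set): holds — descendants of M are {A, J, V}; none are in {L}.
Condition 2 (every backdoor path blocked by {L}):
  P1: blocked at fork node L ∈ conditioning set.
  P2: blocked at fork node L ∈ conditioning set.
  P3: blocked at fork node L ∈ conditioning set.
  P4: blocked at fork node L ∈ conditioning set.
  P5: blocked at fork node L ∈ conditioning set.
{L} satisfies the backdoor criterion.

Yes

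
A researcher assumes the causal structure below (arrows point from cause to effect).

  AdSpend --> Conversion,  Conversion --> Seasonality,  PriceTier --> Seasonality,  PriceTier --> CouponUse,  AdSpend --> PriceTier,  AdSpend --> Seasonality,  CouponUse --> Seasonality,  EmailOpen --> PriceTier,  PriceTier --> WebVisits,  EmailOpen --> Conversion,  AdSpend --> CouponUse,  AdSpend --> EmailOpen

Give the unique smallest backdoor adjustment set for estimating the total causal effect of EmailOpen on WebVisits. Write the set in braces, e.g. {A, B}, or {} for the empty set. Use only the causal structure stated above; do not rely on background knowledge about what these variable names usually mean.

{AdSpend}

Variables eligible for adjustment (non-descendants of EmailOpen, excluding EmailOpen and WebVisits): {AdSpend}.
Backdoor paths from EmailOpen to WebVisits:
  P1: EmailOpen <- AdSpend -> PriceTier -> WebVisits
  P2: EmailOpen <- AdSpend -> Conversion -> Seasonality <- PriceTier -> WebVisits
  P3: EmailOpen <- AdSpend -> Conversion -> Seasonality <- CouponUse <- PriceTier -> WebVisits
  P4: EmailOpen <- AdSpend -> CouponUse <- PriceTier -> WebVisits
  P5: EmailOpen <- AdSpend -> CouponUse -> Seasonality <- PriceTier -> WebVisits
  P6: EmailOpen <- AdSpend -> Seasonality <- PriceTier -> WebVisits
  P7: EmailOpen <- AdSpend -> Seasonality <- CouponUse <- PriceTier -> WebVisits
The empty set is not sufficient: P1 (EmailOpen <- AdSpend -> PriceTier -> WebVisits) has no collider blocking it and no conditioned non-collider, so it is open.
Try {AdSpend}:
  P1: blocked at fork node AdSpend ∈ conditioning set.
  P2: blocked at fork node AdSpend ∈ conditioning set.
  P3: blocked at fork node AdSpend ∈ conditioning set.
  P4: blocked at fork node AdSpend ∈ conditioning set.
  P5: blocked at fork node AdSpend ∈ conditioning set.
  P6: blocked at fork node AdSpend ∈ conditioning set.
  P7: blocked at fork node AdSpend ∈ conditioning set.
{AdSpend} contains no descendant of EmailOpen and blocks every backdoor path.
{AdSpend} is the unique smallest valid adjustment set.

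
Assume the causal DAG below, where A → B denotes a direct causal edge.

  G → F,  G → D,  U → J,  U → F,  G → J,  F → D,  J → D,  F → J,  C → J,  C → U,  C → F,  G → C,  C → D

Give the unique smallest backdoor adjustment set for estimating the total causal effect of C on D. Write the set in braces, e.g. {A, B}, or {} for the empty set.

Variables eligible for adjustment (non-descendants of C, excluding C and D): {G}.
Backdoor paths from C to D:
  P1: C <- G -> F <- U -> J -> D
  P2: C <- G -> F -> J -> D
  P3: C <- G -> F -> D
  P4: C <- G -> J <- U -> F -> D
  P5: C <- G -> J <- F -> D
  P6: C <- G -> J -> D
  P7: C <- G -> D
The empty set is not sufficient: P2 (C <- G -> F -> J -> D) has no collider blocking it and no conditioned non-collider, so it is open.
Try {G}:
  P1: blocked at fork node G ∈ conditioning set.
  P2: blocked at fork node G ∈ conditioning set.
  P3: blocked at fork node G ∈ conditioning set.
  P4: blocked at fork node G ∈ conditioning set.
  P5: blocked at fork node G ∈ conditioning set.
  P6: blocked at fork node G ∈ conditioning set.
  P7: blocked at fork node G ∈ conditioning set.
{G} contains no descendant of C and blocks every backdoor path.
{G} is the unique smallest valid adjustment set.

{G}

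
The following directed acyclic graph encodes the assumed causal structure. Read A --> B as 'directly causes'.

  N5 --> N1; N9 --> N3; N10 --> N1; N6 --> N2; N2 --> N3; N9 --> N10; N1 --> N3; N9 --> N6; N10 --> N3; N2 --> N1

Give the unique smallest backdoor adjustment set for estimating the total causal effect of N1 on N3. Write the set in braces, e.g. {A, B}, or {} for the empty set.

{N10, N2}

Variables eligible for adjustment (non-descendants of N1, excluding N1 and N3): {N10, N2, N5, N6, N9}.
Backdoor paths from N1 to N3:
  P1: N1 <- N10 <- N9 -> N6 -> N2 -> N3
  P2: N1 <- N10 <- N9 -> N3
  P3: N1 <- N10 -> N3
  P4: N1 <- N2 <- N6 <- N9 -> N10 -> N3
  P5: N1 <- N2 <- N6 <- N9 -> N3
  P6: N1 <- N2 -> N3
The empty set is not sufficient: P1 (N1 <- N10 <- N9 -> N6 -> N2 -> N3) has no collider blocking it and no conditioned non-collider, so it is open.
Try {N10, N2}:
  P1: blocked at chain node N10 ∈ conditioning set.
  P2: blocked at chain node N10 ∈ conditioning set.
  P3: blocked at fork node N10 ∈ conditioning set.
  P4: blocked at chain node N2 ∈ conditioning set.
  P5: blocked at chain node N2 ∈ conditioning set.
  P6: blocked at fork node N2 ∈ conditioning set.
{N10, N2} contains no descendant of N1 and blocks every backdoor path.
Every element of {N10, N2} is needed (dropping N10 leaves P2 open; dropping N2 leaves P5 open), so no proper subset is valid.
Among all size-2 subsets of the eligible variables, only {N10, N2} blocks every backdoor path, so it is the unique smallest valid adjustment set.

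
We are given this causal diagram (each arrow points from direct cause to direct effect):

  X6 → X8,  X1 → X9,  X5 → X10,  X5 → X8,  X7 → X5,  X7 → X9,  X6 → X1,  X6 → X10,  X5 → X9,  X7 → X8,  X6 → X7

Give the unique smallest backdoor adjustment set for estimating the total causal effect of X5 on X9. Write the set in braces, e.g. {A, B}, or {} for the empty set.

{X7}

Variables eligible for adjustment (non-descendants of X5, excluding X5 and X9): {X1, X6, X7}.
Backdoor paths from X5 to X9:
  P1: X5 <- X7 <- X6 -> X1 -> X9
  P2: X5 <- X7 -> X8 <- X6 -> X1 -> X9
  P3: X5 <- X7 -> X9
The empty set is not sufficient: P1 (X5 <- X7 <- X6 -> X1 -> X9) has no collider blocking it and no conditioned non-collider, so it is open.
Try {X7}:
  P1: blocked at chain node X7 ∈ conditioning set.
  P2: blocked at fork node X7 ∈ conditioning set.
  P3: blocked at fork node X7 ∈ conditioning set.
{X7} contains no descendant of X5 and blocks every backdoor path.
No other singleton works — e.g. {X6} leaves P3 open — so {X7} is the unique smallest valid adjustment set.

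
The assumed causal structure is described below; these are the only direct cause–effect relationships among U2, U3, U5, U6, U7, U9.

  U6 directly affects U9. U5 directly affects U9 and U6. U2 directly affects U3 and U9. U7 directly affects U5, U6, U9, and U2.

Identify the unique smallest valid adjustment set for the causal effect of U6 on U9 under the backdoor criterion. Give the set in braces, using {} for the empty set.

{U5, U7}

Variables eligible for adjustment (non-descendants of U6, excluding U6 and U9): {U2, U3, U5, U7}.
Backdoor paths from U6 to U9:
  P1: U6 <- U7 -> U2 -> U9
  P2: U6 <- U7 -> U5 -> U9
  P3: U6 <- U7 -> U9
  P4: U6 <- U5 <- U7 -> U2 -> U9
  P5: U6 <- U5 <- U7 -> U9
  P6: U6 <- U5 -> U9
The empty set is not sufficient: P1 (U6 <- U7 -> U2 -> U9) has no collider blocking it and no conditioned non-collider, so it is open.
Try {U5, U7}:
  P1: blocked at fork node U7 ∈ conditioning set.
  P2: blocked at fork node U7 ∈ conditioning set.
  P3: blocked at fork node U7 ∈ conditioning set.
  P4: blocked at chain node U5 ∈ conditioning set.
  P5: blocked at chain node U5 ∈ conditioning set.
  P6: blocked at fork node U5 ∈ conditioning set.
{U5, U7} contains no descendant of U6 and blocks every backdoor path.
Every element of {U5, U7} is needed (dropping U5 leaves P6 open; dropping U7 leaves P1 open), so no proper subset is valid.
Among all size-2 subsets of the eligible variables, only {U5, U7} blocks every backdoor path, so it is the unique smallest valid adjustment set.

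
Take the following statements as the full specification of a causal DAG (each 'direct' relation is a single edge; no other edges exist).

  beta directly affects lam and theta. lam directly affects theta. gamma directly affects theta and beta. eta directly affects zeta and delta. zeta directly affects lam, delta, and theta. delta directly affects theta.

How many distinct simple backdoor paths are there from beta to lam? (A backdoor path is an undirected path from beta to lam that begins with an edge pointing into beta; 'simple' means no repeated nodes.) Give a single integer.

A backdoor path from beta to lam is any simple undirected path whose first edge points into beta (i.e. leaves beta via a parent).
Parents of beta: {gamma}.
Enumerating:
  P1: beta <- gamma -> theta <- zeta -> lam
  P2: beta <- gamma -> theta <- delta <- eta -> zeta -> lam
  P3: beta <- gamma -> theta <- delta <- zeta -> lam
  P4: beta <- gamma -> theta <- lam
That exhausts the simple backdoor paths. Count: 4.

4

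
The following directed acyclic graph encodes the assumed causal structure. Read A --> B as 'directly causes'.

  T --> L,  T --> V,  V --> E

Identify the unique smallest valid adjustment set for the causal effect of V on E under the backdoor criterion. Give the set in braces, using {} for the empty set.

{}

Variables eligible for adjustment (non-descendants of V, excluding V and E): {L, T}.
Backdoor paths from V to E:
  (none)
With no backdoor paths the empty set already satisfies the criterion, and it is trivially minimal.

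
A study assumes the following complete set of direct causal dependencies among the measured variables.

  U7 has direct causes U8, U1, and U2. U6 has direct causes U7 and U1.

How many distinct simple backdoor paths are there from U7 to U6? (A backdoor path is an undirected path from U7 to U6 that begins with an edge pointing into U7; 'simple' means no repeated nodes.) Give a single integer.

1

A backdoor path from U7 to U6 is any simple undirected path whose first edge points into U7 (i.e. leaves U7 via a parent).
Parents of U7: {U1, U2, U8}.
Enumerating:
  P1: U7 <- U1 -> U6
That exhausts the simple backdoor paths. Count: 1.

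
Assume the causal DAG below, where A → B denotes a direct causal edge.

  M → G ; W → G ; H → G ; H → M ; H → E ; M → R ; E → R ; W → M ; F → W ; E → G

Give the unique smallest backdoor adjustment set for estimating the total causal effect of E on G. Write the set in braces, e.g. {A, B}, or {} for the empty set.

{H}

Variables eligible for adjustment (non-descendants of E, excluding E and G): {F, H, M, W}.
Backdoor paths from E to G:
  P1: E <- H -> M <- W -> G
  P2: E <- H -> M -> G
  P3: E <- H -> G
The empty set is not sufficient: P2 (E <- H -> M -> G) has no collider blocking it and no conditioned non-collider, so it is open.
Try {H}:
  P1: blocked at fork node H ∈ conditioning set.
  P2: blocked at fork node H ∈ conditioning set.
  P3: blocked at fork node H ∈ conditioning set.
{H} contains no descendant of E and blocks every backdoor path.
No other singleton works — e.g. {F} leaves P2 open — so {H} is the unique smallest valid adjustment set.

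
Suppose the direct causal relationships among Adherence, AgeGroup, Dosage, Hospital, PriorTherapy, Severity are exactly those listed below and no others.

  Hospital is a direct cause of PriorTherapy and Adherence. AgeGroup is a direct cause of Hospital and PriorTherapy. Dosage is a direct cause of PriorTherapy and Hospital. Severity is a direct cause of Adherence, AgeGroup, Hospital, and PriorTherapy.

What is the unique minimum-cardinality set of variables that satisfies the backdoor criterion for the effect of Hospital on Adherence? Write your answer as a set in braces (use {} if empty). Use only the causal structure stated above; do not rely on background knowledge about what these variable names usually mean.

Variables eligible for adjustment (non-descendants of Hospital, excluding Hospital and Adherence): {AgeGroup, Dosage, Severity}.
Backdoor paths from Hospital to Adherence:
  P1: Hospital <- Severity -> Adherence
  P2: Hospital <- Dosage -> PriorTherapy <- Severity -> Adherence
  P3: Hospital <- Dosage -> PriorTherapy <- AgeGroup <- Severity -> Adherence
  P4: Hospital <- AgeGroup <- Severity -> Adherence
  P5: Hospital <- AgeGroup -> PriorTherapy <- Severity -> Adherence
The empty set is not sufficient: P1 (Hospital <- Severity -> Adherence) has no collider blocking it and no conditioned non-collider, so it is open.
Try {Severity}:
  P1: blocked at fork node Severity ∈ conditioning set.
  P2: blocked at collider PriorTherapy (neither it nor any descendant is in the conditioning set).
  P3: blocked at collider PriorTherapy (neither it nor any descendant is in the conditioning set).
  P4: blocked at fork node Severity ∈ conditioning set.
  P5: blocked at collider PriorTherapy (neither it nor any descendant is in the conditioning set).
{Severity} contains no descendant of Hospital and blocks every backdoor path.
No other singleton works — e.g. {Dosage} leaves P1 open — so {Severity} is the unique smallest valid adjustment set.

{Severity}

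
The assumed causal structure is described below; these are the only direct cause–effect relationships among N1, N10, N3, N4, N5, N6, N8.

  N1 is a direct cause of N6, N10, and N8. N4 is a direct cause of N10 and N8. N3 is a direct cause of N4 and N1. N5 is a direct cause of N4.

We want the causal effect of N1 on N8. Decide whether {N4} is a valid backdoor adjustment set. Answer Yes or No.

Yes

Backdoor paths from N1 to N8 (paths whose first edge points into N1):
  P1: N1 <- N3 -> N4 -> N8
Condition 1 (no descendant of N1 in the set): holds — descendants of N1 are {N10, N6, N8}; none are in {N4}.
Condition 2 (every backdoor path blocked by {N4}):
  P1: blocked at chain node N4 ∈ conditioning set.
{N4} satisfies the backdoor criterion.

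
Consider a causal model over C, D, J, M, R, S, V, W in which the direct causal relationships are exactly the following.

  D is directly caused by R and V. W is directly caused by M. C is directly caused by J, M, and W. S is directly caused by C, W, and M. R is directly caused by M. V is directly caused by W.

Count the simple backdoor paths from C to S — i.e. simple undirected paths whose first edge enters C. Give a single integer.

6

A backdoor path from C to S is any simple undirected path whose first edge points into C (i.e. leaves C via a parent).
Parents of C: {J, M, W}.
Enumerating:
  P1: C <- M -> W -> S
  P2: C <- M -> R -> D <- V <- W -> S
  P3: C <- M -> S
  P4: C <- W <- M -> S
  P5: C <- W -> V -> D <- R <- M -> S
  P6: C <- W -> S
That exhausts the simple backdoor paths. Count: 6.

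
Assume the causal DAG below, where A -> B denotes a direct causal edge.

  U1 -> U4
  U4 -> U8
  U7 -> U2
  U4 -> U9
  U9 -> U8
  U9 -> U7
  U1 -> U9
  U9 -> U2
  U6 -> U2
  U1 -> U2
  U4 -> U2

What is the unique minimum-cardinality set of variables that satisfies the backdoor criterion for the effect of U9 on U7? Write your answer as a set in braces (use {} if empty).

{}

Variables eligible for adjustment (non-descendants of U9, excluding U9 and U7): {U1, U4, U6}.
Backdoor paths from U9 to U7:
  P1: U9 <- U1 -> U4 -> U2 <- U7
  P2: U9 <- U1 -> U2 <- U7
  P3: U9 <- U4 <- U1 -> U2 <- U7
  P4: U9 <- U4 -> U2 <- U7
Each backdoor path contains an unconditioned collider, so every path is already blocked with the empty conditioning set:
  P1: blocked at collider U2 (neither it nor any descendant is in the conditioning set).
  P2: blocked at collider U2 (neither it nor any descendant is in the conditioning set).
  P3: blocked at collider U2 (neither it nor any descendant is in the conditioning set).
  P4: blocked at collider U2 (neither it nor any descendant is in the conditioning set).
The empty set is therefore the unique smallest valid set.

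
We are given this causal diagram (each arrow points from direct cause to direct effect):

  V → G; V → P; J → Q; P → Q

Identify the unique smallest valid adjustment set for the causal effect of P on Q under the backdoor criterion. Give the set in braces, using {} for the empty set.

{}

Variables eligible for adjustment (non-descendants of P, excluding P and Q): {G, J, V}.
Backdoor paths from P to Q:
  (none)
With no backdoor paths the empty set already satisfies the criterion, and it is trivially minimal.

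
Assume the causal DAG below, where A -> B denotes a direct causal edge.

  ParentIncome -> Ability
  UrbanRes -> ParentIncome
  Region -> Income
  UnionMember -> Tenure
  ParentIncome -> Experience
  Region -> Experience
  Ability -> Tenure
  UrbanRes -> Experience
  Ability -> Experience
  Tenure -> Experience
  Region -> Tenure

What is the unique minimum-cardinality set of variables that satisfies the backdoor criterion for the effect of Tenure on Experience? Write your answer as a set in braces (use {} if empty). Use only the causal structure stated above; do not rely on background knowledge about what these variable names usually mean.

Variables eligible for adjustment (non-descendants of Tenure, excluding Tenure and Experience): {Ability, Income, ParentIncome, Region, UnionMember, UrbanRes}.
Backdoor paths from Tenure to Experience:
  P1: Tenure <- Region -> Experience
  P2: Tenure <- Ability <- ParentIncome <- UrbanRes -> Experience
  P3: Tenure <- Ability <- ParentIncome -> Experience
  P4: Tenure <- Ability -> Experience
The empty set is not sufficient: P1 (Tenure <- Region -> Experience) has no collider blocking it and no conditioned non-collider, so it is open.
Try {Ability, Region}:
  P1: blocked at fork node Region ∈ conditioning set.
  P2: blocked at chain node Ability ∈ conditioning set.
  P3: blocked at chain node Ability ∈ conditioning set.
  P4: blocked at fork node Ability ∈ conditioning set.
{Ability, Region} contains no descendant of Tenure and blocks every backdoor path.
Every element of {Ability, Region} is needed (dropping Ability leaves P2 open; dropping Region leaves P1 open), so no proper subset is valid.
Among all size-2 subsets of the eligible variables, only {Ability, Region} blocks every backdoor path, so it is the unique smallest valid adjustment set.

{Ability, Region}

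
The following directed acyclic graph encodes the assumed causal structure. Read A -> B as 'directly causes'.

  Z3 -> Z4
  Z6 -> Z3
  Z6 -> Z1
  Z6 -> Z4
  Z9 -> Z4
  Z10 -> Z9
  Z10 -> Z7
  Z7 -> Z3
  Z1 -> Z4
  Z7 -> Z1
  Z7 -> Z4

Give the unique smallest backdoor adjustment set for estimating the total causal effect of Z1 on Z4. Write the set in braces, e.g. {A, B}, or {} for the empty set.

Variables eligible for adjustment (non-descendants of Z1, excluding Z1 and Z4): {Z10, Z3, Z6, Z7, Z9}.
Backdoor paths from Z1 to Z4:
  P1: Z1 <- Z7 <- Z10 -> Z9 -> Z4
  P2: Z1 <- Z7 -> Z3 <- Z6 -> Z4
  P3: Z1 <- Z7 -> Z3 -> Z4
  P4: Z1 <- Z7 -> Z4
  P5: Z1 <- Z6 -> Z3 <- Z7 <- Z10 -> Z9 -> Z4
  P6: Z1 <- Z6 -> Z3 <- Z7 -> Z4
  P7: Z1 <- Z6 -> Z3 -> Z4
  P8: Z1 <- Z6 -> Z4
The empty set is not sufficient: P1 (Z1 <- Z7 <- Z10 -> Z9 -> Z4) has no collider blocking it and no conditioned non-collider, so it is open.
Try {Z6, Z7}:
  P1: blocked at chain node Z7 ∈ conditioning set.
  P2: blocked at fork node Z7 ∈ conditioning set.
  P3: blocked at fork node Z7 ∈ conditioning set.
  P4: blocked at fork node Z7 ∈ conditioning set.
  P5: blocked at fork node Z6 ∈ conditioning set.
  P6: blocked at fork node Z6 ∈ conditioning set.
  P7: blocked at fork node Z6 ∈ conditioning set.
  P8: blocked at fork node Z6 ∈ conditioning set.
{Z6, Z7} contains no descendant of Z1 and blocks every backdoor path.
Every element of {Z6, Z7} is needed (dropping Z6 leaves P7 open; dropping Z7 leaves P1 open), so no proper subset is valid.
Among all size-2 subsets of the eligible variables, only {Z6, Z7} blocks every backdoor path, so it is the unique smallest valid adjustment set.

{Z6, Z7}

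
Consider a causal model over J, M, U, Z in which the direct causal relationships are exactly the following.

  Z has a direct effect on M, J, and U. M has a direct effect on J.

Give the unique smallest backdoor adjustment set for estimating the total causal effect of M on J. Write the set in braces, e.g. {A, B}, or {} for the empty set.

Variables eligible for adjustment (non-descendants of M, excluding M and J): {U, Z}.
Backdoor paths from M to J:
  P1: M <- Z -> J
The empty set is not sufficient: P1 (M <- Z -> J) has no collider blocking it and no conditioned non-collider, so it is open.
Try {Z}:
  P1: blocked at fork node Z ∈ conditioning set.
{Z} contains no descendant of M and blocks every backdoor path.
No other singleton works — e.g. {U} leaves P1 open — so {Z} is the unique smallest valid adjustment set.

{Z}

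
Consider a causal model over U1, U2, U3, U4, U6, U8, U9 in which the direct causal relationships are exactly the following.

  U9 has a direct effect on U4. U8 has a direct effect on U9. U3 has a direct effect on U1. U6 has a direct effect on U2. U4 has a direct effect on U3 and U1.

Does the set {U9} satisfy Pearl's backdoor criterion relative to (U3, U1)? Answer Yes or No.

Backdoor paths from U3 to U1 (paths whose first edge points into U3):
  P1: U3 <- U4 -> U1
Condition 1 (no descendant of U3 in the set): holds — descendants of U3 are {U1}; none are in {U9}.
Condition 2 (every backdoor path blocked by {U9}):
  P1: open — no interior node is in the conditioning set.
{U9} does not satisfy the backdoor criterion.

No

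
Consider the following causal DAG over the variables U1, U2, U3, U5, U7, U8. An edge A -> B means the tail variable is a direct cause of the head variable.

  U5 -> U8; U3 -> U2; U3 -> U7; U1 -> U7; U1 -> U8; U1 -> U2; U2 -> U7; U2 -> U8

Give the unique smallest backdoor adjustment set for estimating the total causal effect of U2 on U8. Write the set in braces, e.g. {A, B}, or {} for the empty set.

{U1}

Variables eligible for adjustment (non-descendants of U2, excluding U2 and U8): {U1, U3, U5}.
Backdoor paths from U2 to U8:
  P1: U2 <- U1 -> U8
  P2: U2 <- U3 -> U7 <- U1 -> U8
The empty set is not sufficient: P1 (U2 <- U1 -> U8) has no collider blocking it and no conditioned non-collider, so it is open.
Try {U1}:
  P1: blocked at fork node U1 ∈ conditioning set.
  P2: blocked at collider U7 (neither it nor any descendant is in the conditioning set).
{U1} contains no descendant of U2 and blocks every backdoor path.
No other singleton works — e.g. {U3} leaves P1 open — so {U1} is the unique smallest valid adjustment set.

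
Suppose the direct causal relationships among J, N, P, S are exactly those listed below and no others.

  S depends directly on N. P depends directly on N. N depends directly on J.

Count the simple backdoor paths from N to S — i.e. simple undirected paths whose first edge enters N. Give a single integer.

A backdoor path from N to S is any simple undirected path whose first edge points into N (i.e. leaves N via a parent).
Parents of N: {J}.
No simple path from any parent of N reaches S without revisiting N, so there are no backdoor paths.

0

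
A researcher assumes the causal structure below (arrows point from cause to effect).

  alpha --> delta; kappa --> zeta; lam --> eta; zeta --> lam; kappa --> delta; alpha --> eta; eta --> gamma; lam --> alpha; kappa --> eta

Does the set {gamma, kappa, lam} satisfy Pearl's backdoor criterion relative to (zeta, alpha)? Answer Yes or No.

No

Backdoor paths from zeta to alpha (paths whose first edge points into zeta):
  P1: zeta <- kappa -> eta <- lam -> alpha
  P2: zeta <- kappa -> eta <- alpha
  P3: zeta <- kappa -> delta <- alpha
Condition 1 (no descendant of zeta in the set): FAILS — gamma and lam are descendants of zeta.
Condition 2 (every backdoor path blocked by {gamma, kappa, lam}):
  P1: blocked at fork node kappa ∈ conditioning set.
  P2: blocked at fork node kappa ∈ conditioning set.
  P3: blocked at fork node kappa ∈ conditioning set.
{gamma, kappa, lam} does not satisfy the backdoor criterion.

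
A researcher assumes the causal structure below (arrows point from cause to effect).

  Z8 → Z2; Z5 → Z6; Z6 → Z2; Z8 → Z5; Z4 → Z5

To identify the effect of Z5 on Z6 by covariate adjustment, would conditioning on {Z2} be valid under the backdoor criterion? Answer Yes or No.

Backdoor paths from Z5 to Z6 (paths whose first edge points into Z5):
  P1: Z5 <- Z8 -> Z2 <- Z6
Condition 1 (no descendant of Z5 in the set): FAILS — Z2 is a descendant of Z5.
Condition 2 (every backdoor path blocked by {Z2}):
  P1: open — collider(s) Z2 are conditioned on (or have a conditioned descendant) and no non-collider on the path is in the set.
{Z2} does not satisfy the backdoor criterion.

No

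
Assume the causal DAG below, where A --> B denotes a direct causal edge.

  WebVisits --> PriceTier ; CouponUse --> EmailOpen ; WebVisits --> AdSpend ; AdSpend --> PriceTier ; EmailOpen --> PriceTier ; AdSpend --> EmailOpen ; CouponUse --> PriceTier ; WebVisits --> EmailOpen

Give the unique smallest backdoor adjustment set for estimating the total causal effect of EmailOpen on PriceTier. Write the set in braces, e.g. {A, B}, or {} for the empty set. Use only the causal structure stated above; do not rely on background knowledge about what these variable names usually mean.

{AdSpend, CouponUse, WebVisits}

Variables eligible for adjustment (non-descendants of EmailOpen, excluding EmailOpen and PriceTier): {AdSpend, CouponUse, WebVisits}.
Backdoor paths from EmailOpen to PriceTier:
  P1: EmailOpen <- CouponUse -> PriceTier
  P2: EmailOpen <- WebVisits -> AdSpend -> PriceTier
  P3: EmailOpen <- WebVisits -> PriceTier
  P4: EmailOpen <- AdSpend <- WebVisits -> PriceTier
  P5: EmailOpen <- AdSpend -> PriceTier
The empty set is not sufficient: P1 (EmailOpen <- CouponUse -> PriceTier) has no collider blocking it and no conditioned non-collider, so it is open.
Try {AdSpend, CouponUse, WebVisits}:
  P1: blocked at fork node CouponUse ∈ conditioning set.
  P2: blocked at fork node WebVisits ∈ conditioning set.
  P3: blocked at fork node WebVisits ∈ conditioning set.
  P4: blocked at chain node AdSpend ∈ conditioning set.
  P5: blocked at fork node AdSpend ∈ conditioning set.
{AdSpend, CouponUse, WebVisits} contains no descendant of EmailOpen and blocks every backdoor path.
Every element of {AdSpend, CouponUse, WebVisits} is needed (dropping AdSpend leaves P5 open; dropping CouponUse leaves P1 open; dropping WebVisits leaves P3 open), so no proper subset is valid.
Among all size-3 subsets of the eligible variables, only {AdSpend, CouponUse, WebVisits} blocks every backdoor path, so it is the unique smallest valid adjustment set.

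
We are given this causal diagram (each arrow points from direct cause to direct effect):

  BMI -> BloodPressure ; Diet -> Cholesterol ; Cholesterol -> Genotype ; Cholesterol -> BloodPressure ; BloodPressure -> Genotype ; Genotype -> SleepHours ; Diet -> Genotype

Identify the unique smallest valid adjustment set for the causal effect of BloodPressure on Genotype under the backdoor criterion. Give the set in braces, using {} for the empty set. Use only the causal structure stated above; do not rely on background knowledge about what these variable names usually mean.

{Cholesterol}

Variables eligible for adjustment (non-descendants of BloodPressure, excluding BloodPressure and Genotype): {BMI, Cholesterol, Diet}.
Backdoor paths from BloodPressure to Genotype:
  P1: BloodPressure <- Cholesterol <- Diet -> Genotype
  P2: BloodPressure <- Cholesterol -> Genotype
The empty set is not sufficient: P1 (BloodPressure <- Cholesterol <- Diet -> Genotype) has no collider blocking it and no conditioned non-collider, so it is open.
Try {Cholesterol}:
  P1: blocked at chain node Cholesterol ∈ conditioning set.
  P2: blocked at fork node Cholesterol ∈ conditioning set.
{Cholesterol} contains no descendant of BloodPressure and blocks every backdoor path.
No other singleton works — e.g. {Diet} leaves P2 open — so {Cholesterol} is the unique smallest valid adjustment set.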